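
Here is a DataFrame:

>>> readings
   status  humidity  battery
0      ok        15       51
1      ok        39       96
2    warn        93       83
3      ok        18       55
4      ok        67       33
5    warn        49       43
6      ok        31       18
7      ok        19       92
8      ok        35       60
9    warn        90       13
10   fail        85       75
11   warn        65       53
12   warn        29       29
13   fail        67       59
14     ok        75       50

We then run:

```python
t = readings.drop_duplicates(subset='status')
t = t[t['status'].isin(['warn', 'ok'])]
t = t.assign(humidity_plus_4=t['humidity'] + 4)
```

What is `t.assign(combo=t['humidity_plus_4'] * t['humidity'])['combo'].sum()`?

drop duplicate status (keep=first):
   status  humidity  battery
0      ok        15       51
2    warn        93       83
10   fail        85       75
filter rows where status in ['warn', 'ok']:
  status  humidity  battery
0     ok        15       51
2   warn        93       83
add column humidity_plus_4 = t['humidity'] + 4:
  status  humidity  battery  humidity_plus_4
0     ok        15       51               19
2   warn        93       83               97
add column combo = t['humidity_plus_4'] * t['humidity']:
  status  humidity  battery  humidity_plus_4  combo
0     ok        15       51               19    285
2   warn        93       83               97   9021
Finally, sum of column 'combo' = 9306.

9306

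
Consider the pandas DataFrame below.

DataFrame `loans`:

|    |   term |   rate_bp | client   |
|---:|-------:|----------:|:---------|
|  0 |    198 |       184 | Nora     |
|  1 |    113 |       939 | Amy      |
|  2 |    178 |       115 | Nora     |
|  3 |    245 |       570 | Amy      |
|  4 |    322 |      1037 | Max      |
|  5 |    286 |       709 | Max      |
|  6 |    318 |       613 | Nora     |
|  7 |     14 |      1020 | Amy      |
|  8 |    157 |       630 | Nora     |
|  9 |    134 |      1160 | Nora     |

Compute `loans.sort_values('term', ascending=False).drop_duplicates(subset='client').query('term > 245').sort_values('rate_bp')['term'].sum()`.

sort by term descending:
   term  rate_bp client
4   322     1037    Max
6   318      613   Nora
5   286      709    Max
3   245      570    Amy
0   198      184   Nora
2   178      115   Nora
8   157      630   Nora
9   134     1160   Nora
1   113      939    Amy
7    14     1020    Amy
drop duplicate client (keep=first):
   term  rate_bp client
4   322     1037    Max
6   318      613   Nora
3   245      570    Amy
filter rows where term > 245:
   term  rate_bp client
4   322     1037    Max
6   318      613   Nora
sort by rate_bp:
   term  rate_bp client
6   318      613   Nora
4   322     1037    Max
Taking the sum of column 'term' gives 640.

640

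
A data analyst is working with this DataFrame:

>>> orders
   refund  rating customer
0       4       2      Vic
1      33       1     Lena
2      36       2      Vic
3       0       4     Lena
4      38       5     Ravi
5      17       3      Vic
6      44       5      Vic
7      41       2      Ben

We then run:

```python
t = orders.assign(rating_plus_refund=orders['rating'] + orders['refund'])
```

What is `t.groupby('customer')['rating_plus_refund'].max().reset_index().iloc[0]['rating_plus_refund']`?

43

add column rating_plus_refund = orders['rating'] + orders['refund']:
   refund  rating customer  rating_plus_refund
0       4       2      Vic                   6
1      33       1     Lena                  34
2      36       2      Vic                  38
3       0       4     Lena                   4
4      38       5     Ravi                  43
5      17       3      Vic                  20
6      44       5      Vic                  49
7      41       2      Ben                  43
group by customer, max of rating_plus_refund:
customer
Ben     43
Lena    34
Ravi    43
Vic     49
Name: rating_plus_refund, dtype: int64
reset_index():
  customer  rating_plus_refund
0      Ben                  43
1     Lena                  34
2     Ravi                  43
3      Vic                  49
So iloc[0]['rating_plus_refund'] = 43.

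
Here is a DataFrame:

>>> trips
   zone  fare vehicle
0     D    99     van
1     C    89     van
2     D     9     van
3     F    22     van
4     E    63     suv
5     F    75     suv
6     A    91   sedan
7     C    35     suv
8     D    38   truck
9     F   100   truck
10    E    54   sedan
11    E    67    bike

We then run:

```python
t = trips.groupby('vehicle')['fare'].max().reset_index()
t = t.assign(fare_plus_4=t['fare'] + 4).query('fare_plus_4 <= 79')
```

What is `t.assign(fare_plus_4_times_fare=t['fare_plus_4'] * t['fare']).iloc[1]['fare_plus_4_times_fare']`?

group by vehicle, max of fare:
vehicle
bike      67
sedan     91
suv       75
truck    100
van       99
Name: fare, dtype: int64
reset_index():
  vehicle  fare
0    bike    67
1   sedan    91
2     suv    75
3   truck   100
4     van    99
add column fare_plus_4 = t['fare'] + 4:
  vehicle  fare  fare_plus_4
0    bike    67           71
1   sedan    91           95
2     suv    75           79
3   truck   100          104
4     van    99          103
filter rows where fare_plus_4 <= 79:
  vehicle  fare  fare_plus_4
0    bike    67           71
2     suv    75           79
add column fare_plus_4_times_fare = t['fare_plus_4'] * t['fare']:
  vehicle  fare  fare_plus_4  fare_plus_4_times_fare
0    bike    67           71                    4757
2     suv    75           79                    5925
So iloc[1]['fare_plus_4_times_fare'] = 5925.

5925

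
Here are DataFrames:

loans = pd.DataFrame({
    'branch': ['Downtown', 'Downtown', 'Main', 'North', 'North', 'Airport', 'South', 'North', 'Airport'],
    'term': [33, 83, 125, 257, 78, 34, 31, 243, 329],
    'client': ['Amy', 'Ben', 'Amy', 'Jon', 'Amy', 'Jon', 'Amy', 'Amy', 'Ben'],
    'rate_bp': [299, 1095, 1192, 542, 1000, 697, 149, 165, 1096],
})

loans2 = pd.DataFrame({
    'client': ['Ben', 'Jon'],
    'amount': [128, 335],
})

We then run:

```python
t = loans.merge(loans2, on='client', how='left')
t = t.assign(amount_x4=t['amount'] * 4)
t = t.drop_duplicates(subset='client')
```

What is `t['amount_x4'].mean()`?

926.0

merge on 'client' (how='left') → 9 rows:
     branch  term client  rate_bp  amount
0  Downtown    33    Amy      299     NaN
1  Downtown    83    Ben     1095   128.0
2      Main   125    Amy     1192     NaN
3     North   257    Jon      542   335.0
4     North    78    Amy     1000     NaN
5   Airport    34    Jon      697   335.0
6     South    31    Amy      149     NaN
7     North   243    Amy      165     NaN
8   Airport   329    Ben     1096   128.0
add column amount_x4 = t['amount'] * 4:
     branch  term client  rate_bp  amount  amount_x4
0  Downtown    33    Amy      299     NaN        NaN
1  Downtown    83    Ben     1095   128.0      512.0
2      Main   125    Amy     1192     NaN        NaN
3     North   257    Jon      542   335.0     1340.0
4     North    78    Amy     1000     NaN        NaN
5   Airport    34    Jon      697   335.0     1340.0
6     South    31    Amy      149     NaN        NaN
7     North   243    Amy      165     NaN        NaN
8   Airport   329    Ben     1096   128.0      512.0
drop duplicate client (keep=first):
     branch  term client  rate_bp  amount  amount_x4
0  Downtown    33    Amy      299     NaN        NaN
1  Downtown    83    Ben     1095   128.0      512.0
3     North   257    Jon      542   335.0     1340.0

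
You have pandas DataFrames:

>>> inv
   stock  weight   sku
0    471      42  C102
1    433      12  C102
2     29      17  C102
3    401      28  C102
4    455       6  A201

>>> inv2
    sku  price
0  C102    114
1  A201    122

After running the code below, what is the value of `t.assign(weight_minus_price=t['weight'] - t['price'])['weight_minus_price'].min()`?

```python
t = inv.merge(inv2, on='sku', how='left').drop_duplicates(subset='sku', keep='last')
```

merge on 'sku' (how='left') → 5 rows:
   stock  weight   sku  price
0    471      42  C102    114
1    433      12  C102    114
2     29      17  C102    114
3    401      28  C102    114
4    455       6  A201    122
drop duplicate sku (keep=last):
   stock  weight   sku  price
3    401      28  C102    114
4    455       6  A201    122
add column weight_minus_price = t['weight'] - t['price']:
   stock  weight   sku  price  weight_minus_price
3    401      28  C102    114                 -86
4    455       6  A201    122                -116
So min() = -116.

-116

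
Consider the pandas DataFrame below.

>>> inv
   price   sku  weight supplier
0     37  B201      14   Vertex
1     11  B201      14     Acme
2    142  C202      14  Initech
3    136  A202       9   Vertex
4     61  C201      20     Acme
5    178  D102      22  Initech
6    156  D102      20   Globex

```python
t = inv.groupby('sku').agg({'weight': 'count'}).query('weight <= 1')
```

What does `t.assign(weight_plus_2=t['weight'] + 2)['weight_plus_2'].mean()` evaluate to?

group by sku, count of weight:
      weight
sku         
A202       1
B201       2
C201       1
C202       1
D102       2
filter rows where weight <= 1:
      weight
sku         
A202       1
C201       1
C202       1
add column weight_plus_2 = t['weight'] + 2:
      weight  weight_plus_2
sku                        
A202       1              3
C201       1              3
C202       1              3

3.0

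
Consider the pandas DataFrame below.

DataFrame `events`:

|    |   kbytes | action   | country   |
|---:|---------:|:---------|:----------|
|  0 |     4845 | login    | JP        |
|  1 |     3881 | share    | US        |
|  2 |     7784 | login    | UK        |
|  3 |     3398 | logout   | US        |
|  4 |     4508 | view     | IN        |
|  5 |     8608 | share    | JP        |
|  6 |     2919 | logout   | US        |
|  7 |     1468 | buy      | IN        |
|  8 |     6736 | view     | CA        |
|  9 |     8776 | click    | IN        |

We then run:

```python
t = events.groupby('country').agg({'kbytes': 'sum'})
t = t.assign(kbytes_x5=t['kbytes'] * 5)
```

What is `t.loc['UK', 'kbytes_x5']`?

group by country, sum of kbytes:
         kbytes
country        
CA         6736
IN        14752
JP        13453
UK         7784
US        10198
add column kbytes_x5 = t['kbytes'] * 5:
         kbytes  kbytes_x5
country                   
CA         6736      33680
IN        14752      73760
JP        13453      67265
UK         7784      38920
US        10198      50990
Hence 38920.

38920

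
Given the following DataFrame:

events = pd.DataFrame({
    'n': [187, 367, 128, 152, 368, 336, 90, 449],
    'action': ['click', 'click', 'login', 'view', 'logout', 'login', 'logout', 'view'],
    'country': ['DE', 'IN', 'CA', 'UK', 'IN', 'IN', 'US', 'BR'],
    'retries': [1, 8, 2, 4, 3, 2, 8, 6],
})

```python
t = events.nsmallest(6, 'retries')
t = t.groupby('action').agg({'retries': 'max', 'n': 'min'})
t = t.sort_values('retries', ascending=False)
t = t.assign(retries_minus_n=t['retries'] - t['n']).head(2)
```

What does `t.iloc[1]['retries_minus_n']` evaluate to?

take 6 rows with smallest retries:
     n  action country  retries
0  187   click      DE        1
2  128   login      CA        2
5  336   login      IN        2
4  368  logout      IN        3
3  152    view      UK        4
7  449    view      BR        6
group by action: max(retries), min(n):
        retries    n
action              
click         1  187
login         2  128
logout        3  368
view          6  152
sort by retries descending:
        retries    n
action              
view          6  152
logout        3  368
login         2  128
click         1  187
add column retries_minus_n = t['retries'] - t['n']:
        retries    n  retries_minus_n
action                               
view          6  152             -146
logout        3  368             -365
login         2  128             -126
click         1  187             -186
take first 2 rows:
        retries    n  retries_minus_n
action                               
view          6  152             -146
logout        3  368             -365
Then the value at position 1, column 'retries_minus_n': -365

-365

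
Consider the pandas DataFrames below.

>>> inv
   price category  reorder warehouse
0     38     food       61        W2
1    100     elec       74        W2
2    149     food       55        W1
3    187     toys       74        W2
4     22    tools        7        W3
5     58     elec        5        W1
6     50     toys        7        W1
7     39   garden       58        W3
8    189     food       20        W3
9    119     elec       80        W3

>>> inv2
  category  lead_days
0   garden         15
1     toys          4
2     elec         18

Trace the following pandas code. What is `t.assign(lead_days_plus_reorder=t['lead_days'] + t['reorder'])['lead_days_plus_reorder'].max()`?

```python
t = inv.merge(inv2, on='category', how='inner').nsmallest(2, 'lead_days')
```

merge on 'category' (how='inner') → 6 rows:
   price category  reorder warehouse  lead_days
0    100     elec       74        W2         18
1    187     toys       74        W2          4
2     58     elec        5        W1         18
3     50     toys        7        W1          4
4     39   garden       58        W3         15
5    119     elec       80        W3         18
take 2 rows with smallest lead_days:
   price category  reorder warehouse  lead_days
1    187     toys       74        W2          4
3     50     toys        7        W1          4
add column lead_days_plus_reorder = t['lead_days'] + t['reorder']:
   price category  reorder warehouse  lead_days  lead_days_plus_reorder
1    187     toys       74        W2          4                      78
3     50     toys        7        W1          4                      11
Taking the max of column 'lead_days_plus_reorder' gives 78.

78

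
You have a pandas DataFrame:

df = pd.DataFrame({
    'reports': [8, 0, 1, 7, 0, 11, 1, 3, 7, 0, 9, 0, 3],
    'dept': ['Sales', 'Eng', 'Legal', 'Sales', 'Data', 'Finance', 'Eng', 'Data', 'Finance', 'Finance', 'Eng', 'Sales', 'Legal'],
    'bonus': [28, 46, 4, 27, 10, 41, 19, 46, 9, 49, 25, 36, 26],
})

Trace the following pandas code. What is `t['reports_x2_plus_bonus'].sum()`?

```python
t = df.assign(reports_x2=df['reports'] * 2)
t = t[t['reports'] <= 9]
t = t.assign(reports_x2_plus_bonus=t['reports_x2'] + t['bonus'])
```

add column reports_x2 = df['reports'] * 2:
    reports     dept  bonus  reports_x2
0         8    Sales     28          16
1         0      Eng     46           0
2         1    Legal      4           2
3         7    Sales     27          14
4         0     Data     10           0
5        11  Finance     41          22
6         1      Eng     19           2
7         3     Data     46           6
8         7  Finance      9          14
9         0  Finance     49           0
10        9      Eng     25          18
11        0    Sales     36           0
12        3    Legal     26           6
filter rows where reports <= 9:
    reports     dept  bonus  reports_x2
0         8    Sales     28          16
1         0      Eng     46           0
2         1    Legal      4           2
3         7    Sales     27          14
4         0     Data     10           0
6         1      Eng     19           2
7         3     Data     46           6
8         7  Finance      9          14
9         0  Finance     49           0
10        9      Eng     25          18
11        0    Sales     36           0
12        3    Legal     26           6
add column reports_x2_plus_bonus = t['reports_x2'] + t['bonus']:
    reports     dept  bonus  reports_x2  reports_x2_plus_bonus
0         8    Sales     28          16                     44
1         0      Eng     46           0                     46
2         1    Legal      4           2                      6
3         7    Sales     27          14                     41
4         0     Data     10           0                     10
6         1      Eng     19           2                     21
7         3     Data     46           6                     52
8         7  Finance      9          14                     23
9         0  Finance     49           0                     49
10        9      Eng     25          18                     43
11        0    Sales     36           0                     36
12        3    Legal     26           6                     32

403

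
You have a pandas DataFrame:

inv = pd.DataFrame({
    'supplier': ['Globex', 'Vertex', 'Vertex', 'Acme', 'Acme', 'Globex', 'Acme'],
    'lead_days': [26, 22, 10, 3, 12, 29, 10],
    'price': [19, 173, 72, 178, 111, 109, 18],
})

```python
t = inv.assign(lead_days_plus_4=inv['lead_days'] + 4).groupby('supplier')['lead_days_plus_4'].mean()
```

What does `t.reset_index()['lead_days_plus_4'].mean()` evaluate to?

add column lead_days_plus_4 = inv['lead_days'] + 4:
  supplier  lead_days  price  lead_days_plus_4
0   Globex         26     19                30
1   Vertex         22    173                26
2   Vertex         10     72                14
3     Acme          3    178                 7
4     Acme         12    111                16
5   Globex         29    109                33
6     Acme         10     18                14
group by supplier, mean of lead_days_plus_4:
supplier
Acme      12.333333
Globex    31.500000
Vertex    20.000000
Name: lead_days_plus_4, dtype: float64
reset_index():
  supplier  lead_days_plus_4
0     Acme         12.333333
1   Globex         31.500000
2   Vertex         20.000000

21.2777777778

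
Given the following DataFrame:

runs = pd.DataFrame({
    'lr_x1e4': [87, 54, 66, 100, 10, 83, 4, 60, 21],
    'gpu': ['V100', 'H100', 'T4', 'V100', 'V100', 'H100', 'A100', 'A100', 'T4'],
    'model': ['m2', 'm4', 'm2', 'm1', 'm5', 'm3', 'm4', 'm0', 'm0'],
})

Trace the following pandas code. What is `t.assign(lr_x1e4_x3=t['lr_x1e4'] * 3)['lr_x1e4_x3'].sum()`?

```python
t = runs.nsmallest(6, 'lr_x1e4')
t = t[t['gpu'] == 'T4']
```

261

take 6 rows with smallest lr_x1e4:
   lr_x1e4   gpu model
6        4  A100    m4
4       10  V100    m5
8       21    T4    m0
1       54  H100    m4
7       60  A100    m0
2       66    T4    m2
filter rows where gpu == 'T4':
   lr_x1e4 gpu model
8       21  T4    m0
2       66  T4    m2
add column lr_x1e4_x3 = t['lr_x1e4'] * 3:
   lr_x1e4 gpu model  lr_x1e4_x3
8       21  T4    m0          63
2       66  T4    m2         198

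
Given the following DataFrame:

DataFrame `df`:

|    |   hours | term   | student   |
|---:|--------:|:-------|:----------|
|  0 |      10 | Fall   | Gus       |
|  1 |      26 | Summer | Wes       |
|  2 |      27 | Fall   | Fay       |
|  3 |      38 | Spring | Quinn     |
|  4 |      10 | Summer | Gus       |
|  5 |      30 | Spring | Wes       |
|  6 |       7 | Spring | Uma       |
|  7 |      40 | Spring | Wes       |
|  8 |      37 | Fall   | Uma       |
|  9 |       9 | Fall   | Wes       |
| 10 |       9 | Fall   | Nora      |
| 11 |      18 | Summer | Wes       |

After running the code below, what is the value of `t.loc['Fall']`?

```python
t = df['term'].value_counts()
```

value_counts of term:
term
Fall      5
Spring    4
Summer    3
Name: count, dtype: int64

5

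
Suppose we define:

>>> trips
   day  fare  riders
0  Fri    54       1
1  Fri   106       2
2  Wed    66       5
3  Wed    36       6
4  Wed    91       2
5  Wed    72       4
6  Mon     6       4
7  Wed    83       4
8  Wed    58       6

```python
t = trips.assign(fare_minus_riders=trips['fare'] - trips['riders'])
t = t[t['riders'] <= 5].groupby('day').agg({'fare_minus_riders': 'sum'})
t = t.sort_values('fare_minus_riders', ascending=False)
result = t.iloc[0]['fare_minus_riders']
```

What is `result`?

add column fare_minus_riders = trips['fare'] - trips['riders']:
   day  fare  riders  fare_minus_riders
0  Fri    54       1                 53
1  Fri   106       2                104
2  Wed    66       5                 61
3  Wed    36       6                 30
4  Wed    91       2                 89
5  Wed    72       4                 68
6  Mon     6       4                  2
7  Wed    83       4                 79
8  Wed    58       6                 52
filter rows where riders <= 5:
   day  fare  riders  fare_minus_riders
0  Fri    54       1                 53
1  Fri   106       2                104
2  Wed    66       5                 61
4  Wed    91       2                 89
5  Wed    72       4                 68
6  Mon     6       4                  2
7  Wed    83       4                 79
group by day, sum of fare_minus_riders:
     fare_minus_riders
day                   
Fri                157
Mon                  2
Wed                297
sort by fare_minus_riders descending:
     fare_minus_riders
day                   
Wed                297
Fri                157
Mon                  2
Finally, value at position 0, column 'fare_minus_riders' = 297.

297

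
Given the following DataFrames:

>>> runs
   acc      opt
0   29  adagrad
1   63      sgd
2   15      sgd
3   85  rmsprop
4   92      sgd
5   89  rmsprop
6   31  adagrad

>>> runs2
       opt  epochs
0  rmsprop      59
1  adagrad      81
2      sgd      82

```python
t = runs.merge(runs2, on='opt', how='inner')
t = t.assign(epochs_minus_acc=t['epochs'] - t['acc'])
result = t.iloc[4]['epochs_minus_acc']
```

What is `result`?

merge on 'opt' (how='inner') → 7 rows:
   acc      opt  epochs
0   29  adagrad      81
1   63      sgd      82
2   15      sgd      82
3   85  rmsprop      59
4   92      sgd      82
5   89  rmsprop      59
6   31  adagrad      81
add column epochs_minus_acc = t['epochs'] - t['acc']:
   acc      opt  epochs  epochs_minus_acc
0   29  adagrad      81                52
1   63      sgd      82                19
2   15      sgd      82                67
3   85  rmsprop      59               -26
4   92      sgd      82               -10
5   89  rmsprop      59               -30
6   31  adagrad      81                50
Finally, value at position 4, column 'epochs_minus_acc' = -10.

-10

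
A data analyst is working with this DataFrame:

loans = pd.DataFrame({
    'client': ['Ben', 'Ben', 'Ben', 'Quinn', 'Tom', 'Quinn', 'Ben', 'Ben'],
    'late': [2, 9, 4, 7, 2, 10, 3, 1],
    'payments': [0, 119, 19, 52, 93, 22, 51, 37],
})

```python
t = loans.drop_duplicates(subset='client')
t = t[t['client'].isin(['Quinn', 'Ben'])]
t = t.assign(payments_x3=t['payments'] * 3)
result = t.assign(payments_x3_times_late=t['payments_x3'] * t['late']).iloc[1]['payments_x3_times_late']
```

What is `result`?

1092

drop duplicate client (keep=first):
  client  late  payments
0    Ben     2         0
3  Quinn     7        52
4    Tom     2        93
filter rows where client in ['Quinn', 'Ben']:
  client  late  payments
0    Ben     2         0
3  Quinn     7        52
add column payments_x3 = t['payments'] * 3:
  client  late  payments  payments_x3
0    Ben     2         0            0
3  Quinn     7        52          156
add column payments_x3_times_late = t['payments_x3'] * t['late']:
  client  late  payments  payments_x3  payments_x3_times_late
0    Ben     2         0            0                       0
3  Quinn     7        52          156                    1092
Reading off the value at position 1, column 'payments_x3_times_late', we get 1092.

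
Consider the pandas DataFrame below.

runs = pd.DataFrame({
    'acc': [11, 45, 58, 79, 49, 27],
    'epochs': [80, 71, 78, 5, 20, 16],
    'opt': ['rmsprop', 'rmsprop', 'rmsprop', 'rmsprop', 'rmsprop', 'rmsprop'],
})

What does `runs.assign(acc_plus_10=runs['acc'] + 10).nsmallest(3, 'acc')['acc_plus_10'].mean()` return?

add column acc_plus_10 = runs['acc'] + 10:
   acc  epochs      opt  acc_plus_10
0   11      80  rmsprop           21
1   45      71  rmsprop           55
2   58      78  rmsprop           68
3   79       5  rmsprop           89
4   49      20  rmsprop           59
5   27      16  rmsprop           37
take 3 rows with smallest acc:
   acc  epochs      opt  acc_plus_10
0   11      80  rmsprop           21
5   27      16  rmsprop           37
1   45      71  rmsprop           55
So mean() = 37.6666666667.

37.6666666667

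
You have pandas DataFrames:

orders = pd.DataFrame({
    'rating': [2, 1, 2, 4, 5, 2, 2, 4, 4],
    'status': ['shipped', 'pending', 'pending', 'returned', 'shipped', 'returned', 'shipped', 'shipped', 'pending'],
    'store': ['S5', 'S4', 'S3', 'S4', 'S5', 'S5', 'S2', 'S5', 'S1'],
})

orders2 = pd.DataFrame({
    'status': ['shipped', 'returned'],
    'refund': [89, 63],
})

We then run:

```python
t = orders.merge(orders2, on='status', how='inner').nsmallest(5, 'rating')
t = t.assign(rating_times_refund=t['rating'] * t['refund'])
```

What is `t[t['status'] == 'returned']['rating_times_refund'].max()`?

merge on 'status' (how='inner') → 6 rows:
   rating    status store  refund
0       2   shipped    S5      89
1       4  returned    S4      63
2       5   shipped    S5      89
3       2  returned    S5      63
4       2   shipped    S2      89
5       4   shipped    S5      89
take 5 rows with smallest rating:
   rating    status store  refund
0       2   shipped    S5      89
3       2  returned    S5      63
4       2   shipped    S2      89
1       4  returned    S4      63
5       4   shipped    S5      89
add column rating_times_refund = t['rating'] * t['refund']:
   rating    status store  refund  rating_times_refund
0       2   shipped    S5      89                  178
3       2  returned    S5      63                  126
4       2   shipped    S2      89                  178
1       4  returned    S4      63                  252
5       4   shipped    S5      89                  356
filter rows where status == 'returned':
   rating    status store  refund  rating_times_refund
3       2  returned    S5      63                  126
1       4  returned    S4      63                  252
Finally, max of column 'rating_times_refund' = 252.

252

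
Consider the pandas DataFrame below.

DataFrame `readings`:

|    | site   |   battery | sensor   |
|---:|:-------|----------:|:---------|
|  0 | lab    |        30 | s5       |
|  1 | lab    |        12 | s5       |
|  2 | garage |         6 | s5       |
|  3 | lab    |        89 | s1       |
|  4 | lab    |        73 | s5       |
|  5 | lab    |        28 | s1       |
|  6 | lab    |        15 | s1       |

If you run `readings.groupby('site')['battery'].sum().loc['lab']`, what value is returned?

group by site, sum of battery:
site
garage      6
lab       247
Name: battery, dtype: int64

247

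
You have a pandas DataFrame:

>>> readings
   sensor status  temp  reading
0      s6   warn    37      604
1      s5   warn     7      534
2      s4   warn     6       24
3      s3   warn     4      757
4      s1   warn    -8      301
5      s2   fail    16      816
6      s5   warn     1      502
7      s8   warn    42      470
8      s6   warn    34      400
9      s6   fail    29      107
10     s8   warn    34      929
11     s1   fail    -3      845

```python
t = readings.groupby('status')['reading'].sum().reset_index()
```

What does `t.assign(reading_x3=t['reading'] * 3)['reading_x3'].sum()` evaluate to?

18867

group by status, sum of reading:
status
fail    1768
warn    4521
Name: reading, dtype: int64
reset_index():
  status  reading
0   fail     1768
1   warn     4521
add column reading_x3 = t['reading'] * 3:
  status  reading  reading_x3
0   fail     1768        5304
1   warn     4521       13563
Reading off the sum of column 'reading_x3', we get 18867.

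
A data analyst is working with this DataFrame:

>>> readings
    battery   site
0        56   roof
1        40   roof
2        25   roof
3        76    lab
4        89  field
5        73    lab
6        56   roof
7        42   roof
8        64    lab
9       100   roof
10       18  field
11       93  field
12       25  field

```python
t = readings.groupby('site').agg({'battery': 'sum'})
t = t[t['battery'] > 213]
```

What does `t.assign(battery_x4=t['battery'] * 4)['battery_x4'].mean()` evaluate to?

1088.0

group by site, sum of battery:
       battery
site          
field      225
lab        213
roof       319
filter rows where battery > 213:
       battery
site          
field      225
roof       319
add column battery_x4 = t['battery'] * 4:
       battery  battery_x4
site                      
field      225         900
roof       319        1276
Taking the mean of column 'battery_x4' gives 1088.0.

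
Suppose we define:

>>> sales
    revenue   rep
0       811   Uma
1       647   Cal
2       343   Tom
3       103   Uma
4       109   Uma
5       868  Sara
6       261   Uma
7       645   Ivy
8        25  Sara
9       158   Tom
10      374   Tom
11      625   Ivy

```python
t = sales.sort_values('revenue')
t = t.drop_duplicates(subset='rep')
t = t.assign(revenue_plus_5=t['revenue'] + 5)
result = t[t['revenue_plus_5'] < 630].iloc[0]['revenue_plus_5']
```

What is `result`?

sort by revenue:
    revenue   rep
8        25  Sara
3       103   Uma
4       109   Uma
9       158   Tom
6       261   Uma
2       343   Tom
10      374   Tom
11      625   Ivy
7       645   Ivy
1       647   Cal
0       811   Uma
5       868  Sara
drop duplicate rep (keep=first):
    revenue   rep
8        25  Sara
3       103   Uma
9       158   Tom
11      625   Ivy
1       647   Cal
add column revenue_plus_5 = t['revenue'] + 5:
    revenue   rep  revenue_plus_5
8        25  Sara              30
3       103   Uma             108
9       158   Tom             163
11      625   Ivy             630
1       647   Cal             652
filter rows where revenue_plus_5 < 630:
   revenue   rep  revenue_plus_5
8       25  Sara              30
3      103   Uma             108
9      158   Tom             163
Finally, value at position 0, column 'revenue_plus_5' = 30.

30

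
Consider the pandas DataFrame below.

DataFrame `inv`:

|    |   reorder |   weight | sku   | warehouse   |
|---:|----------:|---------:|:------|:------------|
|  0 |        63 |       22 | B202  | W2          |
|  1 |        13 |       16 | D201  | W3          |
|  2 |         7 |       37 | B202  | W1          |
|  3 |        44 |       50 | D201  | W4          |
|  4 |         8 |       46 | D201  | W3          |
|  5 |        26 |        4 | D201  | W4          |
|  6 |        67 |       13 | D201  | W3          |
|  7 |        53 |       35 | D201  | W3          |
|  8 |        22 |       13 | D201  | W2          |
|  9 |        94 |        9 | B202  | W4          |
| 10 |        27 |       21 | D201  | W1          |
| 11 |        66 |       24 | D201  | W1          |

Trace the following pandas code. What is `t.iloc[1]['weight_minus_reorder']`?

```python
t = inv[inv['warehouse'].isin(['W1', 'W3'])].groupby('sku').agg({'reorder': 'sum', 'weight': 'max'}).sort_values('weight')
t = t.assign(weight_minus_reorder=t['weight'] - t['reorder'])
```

-188

filter rows where warehouse in ['W1', 'W3']:
    reorder  weight   sku warehouse
1        13      16  D201        W3
2         7      37  B202        W1
4         8      46  D201        W3
6        67      13  D201        W3
7        53      35  D201        W3
10       27      21  D201        W1
11       66      24  D201        W1
group by sku: sum(reorder), max(weight):
      reorder  weight
sku                  
B202        7      37
D201      234      46
sort by weight:
      reorder  weight
sku                  
B202        7      37
D201      234      46
add column weight_minus_reorder = t['weight'] - t['reorder']:
      reorder  weight  weight_minus_reorder
sku                                        
B202        7      37                    30
D201      234      46                  -188
So iloc[1]['weight_minus_reorder'] = -188.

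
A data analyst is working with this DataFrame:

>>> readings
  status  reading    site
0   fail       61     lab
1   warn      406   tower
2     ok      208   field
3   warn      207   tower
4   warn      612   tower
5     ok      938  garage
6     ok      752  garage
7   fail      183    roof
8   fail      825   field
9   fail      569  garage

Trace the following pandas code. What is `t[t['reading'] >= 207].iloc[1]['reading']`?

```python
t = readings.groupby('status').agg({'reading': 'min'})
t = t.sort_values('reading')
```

208

group by status, min of reading:
        reading
status         
fail         61
ok          208
warn        207
sort by reading:
        reading
status         
fail         61
warn        207
ok          208
filter rows where reading >= 207:
        reading
status         
warn        207
ok          208
Finally, value at position 1, column 'reading' = 208.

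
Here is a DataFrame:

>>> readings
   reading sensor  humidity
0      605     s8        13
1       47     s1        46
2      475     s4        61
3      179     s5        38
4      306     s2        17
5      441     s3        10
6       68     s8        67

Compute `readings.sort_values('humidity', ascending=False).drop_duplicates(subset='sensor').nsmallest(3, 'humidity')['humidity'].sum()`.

65

sort by humidity descending:
   reading sensor  humidity
6       68     s8        67
2      475     s4        61
1       47     s1        46
3      179     s5        38
4      306     s2        17
0      605     s8        13
5      441     s3        10
drop duplicate sensor (keep=first):
   reading sensor  humidity
6       68     s8        67
2      475     s4        61
1       47     s1        46
3      179     s5        38
4      306     s2        17
5      441     s3        10
take 3 rows with smallest humidity:
   reading sensor  humidity
5      441     s3        10
4      306     s2        17
3      179     s5        38
Finally, sum of column 'humidity' = 65.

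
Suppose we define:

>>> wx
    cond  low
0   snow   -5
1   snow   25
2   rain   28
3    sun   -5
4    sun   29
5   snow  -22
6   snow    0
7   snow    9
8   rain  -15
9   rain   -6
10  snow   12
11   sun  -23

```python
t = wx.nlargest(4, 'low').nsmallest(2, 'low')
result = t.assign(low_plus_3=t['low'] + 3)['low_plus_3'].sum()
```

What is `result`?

take 4 rows with largest low:
    cond  low
4    sun   29
2   rain   28
1   snow   25
10  snow   12
take 2 rows with smallest low:
    cond  low
10  snow   12
1   snow   25
add column low_plus_3 = t['low'] + 3:
    cond  low  low_plus_3
10  snow   12          15
1   snow   25          28

43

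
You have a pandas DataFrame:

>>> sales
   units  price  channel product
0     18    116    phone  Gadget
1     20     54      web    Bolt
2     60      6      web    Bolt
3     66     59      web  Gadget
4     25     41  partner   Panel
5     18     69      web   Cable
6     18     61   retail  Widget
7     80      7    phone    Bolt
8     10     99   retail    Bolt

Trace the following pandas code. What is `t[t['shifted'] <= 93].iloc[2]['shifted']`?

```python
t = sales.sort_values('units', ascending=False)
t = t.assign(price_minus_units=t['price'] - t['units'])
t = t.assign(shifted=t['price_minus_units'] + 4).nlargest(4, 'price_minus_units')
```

47

sort by units descending:
   units  price  channel product
7     80      7    phone    Bolt
3     66     59      web  Gadget
2     60      6      web    Bolt
4     25     41  partner   Panel
1     20     54      web    Bolt
0     18    116    phone  Gadget
5     18     69      web   Cable
6     18     61   retail  Widget
8     10     99   retail    Bolt
add column price_minus_units = t['price'] - t['units']:
   units  price  channel product  price_minus_units
7     80      7    phone    Bolt                -73
3     66     59      web  Gadget                 -7
2     60      6      web    Bolt                -54
4     25     41  partner   Panel                 16
1     20     54      web    Bolt                 34
0     18    116    phone  Gadget                 98
5     18     69      web   Cable                 51
6     18     61   retail  Widget                 43
8     10     99   retail    Bolt                 89
add column shifted = t['price_minus_units'] + 4:
   units  price  channel product  price_minus_units  shifted
7     80      7    phone    Bolt                -73      -69
3     66     59      web  Gadget                 -7       -3
2     60      6      web    Bolt                -54      -50
4     25     41  partner   Panel                 16       20
1     20     54      web    Bolt                 34       38
0     18    116    phone  Gadget                 98      102
5     18     69      web   Cable                 51       55
6     18     61   retail  Widget                 43       47
8     10     99   retail    Bolt                 89       93
take 4 rows with largest price_minus_units:
   units  price channel product  price_minus_units  shifted
0     18    116   phone  Gadget                 98      102
8     10     99  retail    Bolt                 89       93
5     18     69     web   Cable                 51       55
6     18     61  retail  Widget                 43       47
filter rows where shifted <= 93:
   units  price channel product  price_minus_units  shifted
8     10     99  retail    Bolt                 89       93
5     18     69     web   Cable                 51       55
6     18     61  retail  Widget                 43       47
Taking the value at position 2, column 'shifted' gives 47.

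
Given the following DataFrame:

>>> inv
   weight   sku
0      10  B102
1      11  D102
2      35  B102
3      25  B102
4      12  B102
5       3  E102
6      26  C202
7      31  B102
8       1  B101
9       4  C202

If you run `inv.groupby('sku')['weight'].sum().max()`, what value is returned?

group by sku, sum of weight:
sku
B101      1
B102    113
C202     30
D102     11
E102      3
Name: weight, dtype: int64
So max() = 113.

113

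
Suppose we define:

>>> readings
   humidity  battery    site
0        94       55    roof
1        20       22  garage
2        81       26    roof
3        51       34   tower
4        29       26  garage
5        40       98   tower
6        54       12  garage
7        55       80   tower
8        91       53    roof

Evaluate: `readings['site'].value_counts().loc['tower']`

3

value_counts of site:
site
roof      3
garage    3
tower     3
Name: count, dtype: int64
The value at index 'tower' is 3.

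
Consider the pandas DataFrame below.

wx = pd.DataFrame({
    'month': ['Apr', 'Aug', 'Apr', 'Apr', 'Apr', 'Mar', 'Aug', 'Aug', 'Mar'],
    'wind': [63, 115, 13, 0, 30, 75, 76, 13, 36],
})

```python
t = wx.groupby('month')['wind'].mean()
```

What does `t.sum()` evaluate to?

group by month, mean of wind:
month
Apr    26.5
Aug    68.0
Mar    55.5
Name: wind, dtype: float64
Then the sum of the resulting series: 150.0

150.0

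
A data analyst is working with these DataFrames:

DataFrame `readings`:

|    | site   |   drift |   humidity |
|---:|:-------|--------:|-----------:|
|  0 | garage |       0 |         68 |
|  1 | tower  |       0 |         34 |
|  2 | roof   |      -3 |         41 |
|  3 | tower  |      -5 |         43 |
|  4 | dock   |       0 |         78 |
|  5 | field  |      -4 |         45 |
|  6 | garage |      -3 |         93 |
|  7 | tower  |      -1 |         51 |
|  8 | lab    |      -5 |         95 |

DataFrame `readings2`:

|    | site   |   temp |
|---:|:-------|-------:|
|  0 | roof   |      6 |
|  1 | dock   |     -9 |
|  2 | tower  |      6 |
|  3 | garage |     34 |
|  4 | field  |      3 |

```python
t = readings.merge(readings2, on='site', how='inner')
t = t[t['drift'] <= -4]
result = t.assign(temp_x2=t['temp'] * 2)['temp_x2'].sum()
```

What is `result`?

18

merge on 'site' (how='inner') → 8 rows:
     site  drift  humidity  temp
0  garage      0        68    34
1   tower      0        34     6
2    roof     -3        41     6
3   tower     -5        43     6
4    dock      0        78    -9
5   field     -4        45     3
6  garage     -3        93    34
7   tower     -1        51     6
filter rows where drift <= -4:
    site  drift  humidity  temp
3  tower     -5        43     6
5  field     -4        45     3
add column temp_x2 = t['temp'] * 2:
    site  drift  humidity  temp  temp_x2
3  tower     -5        43     6       12
5  field     -4        45     3        6
Taking the sum of column 'temp_x2' gives 18.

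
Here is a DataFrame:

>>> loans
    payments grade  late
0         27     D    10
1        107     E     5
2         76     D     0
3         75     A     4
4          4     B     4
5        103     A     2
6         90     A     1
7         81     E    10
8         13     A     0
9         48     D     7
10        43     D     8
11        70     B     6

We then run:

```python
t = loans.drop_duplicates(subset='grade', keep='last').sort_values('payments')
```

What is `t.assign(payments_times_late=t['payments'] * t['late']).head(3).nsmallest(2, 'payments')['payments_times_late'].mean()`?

drop duplicate grade (keep=last):
    payments grade  late
7         81     E    10
8         13     A     0
10        43     D     8
11        70     B     6
sort by payments:
    payments grade  late
8         13     A     0
10        43     D     8
11        70     B     6
7         81     E    10
add column payments_times_late = t['payments'] * t['late']:
    payments grade  late  payments_times_late
8         13     A     0                    0
10        43     D     8                  344
11        70     B     6                  420
7         81     E    10                  810
take first 3 rows:
    payments grade  late  payments_times_late
8         13     A     0                    0
10        43     D     8                  344
11        70     B     6                  420
take 2 rows with smallest payments:
    payments grade  late  payments_times_late
8         13     A     0                    0
10        43     D     8                  344

172.0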